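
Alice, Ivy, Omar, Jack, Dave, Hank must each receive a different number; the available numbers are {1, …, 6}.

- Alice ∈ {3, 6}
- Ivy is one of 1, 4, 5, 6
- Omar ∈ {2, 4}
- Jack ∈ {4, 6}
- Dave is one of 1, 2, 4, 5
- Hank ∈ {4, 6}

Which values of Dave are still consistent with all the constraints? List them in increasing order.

The 6 variables draw from only 6 values {1, 2, 3, 4, 5, 6}, so each is used; only Alice can be 3, hence Alice = 3.
Jack and Hank between them cover only {4, 6} — a naked pair. Remove those values from Ivy, Omar, Dave.
Omar has just one choice, so Omar = 2. So Dave can't be 2.
No further eliminations apply; Dave can still be any of 1, 5.

1, 5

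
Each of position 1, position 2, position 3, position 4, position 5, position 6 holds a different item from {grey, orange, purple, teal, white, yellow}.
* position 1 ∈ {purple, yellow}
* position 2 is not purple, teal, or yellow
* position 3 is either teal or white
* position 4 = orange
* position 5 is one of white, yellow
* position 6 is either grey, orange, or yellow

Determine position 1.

position 4 has just one choice, so position 4 = orange. Strike orange from position 2, position 6.
The 5 still-open variables together cover exactly {grey, purple, teal, white, yellow} — 5 values for 5 variables — and purple appears only in position 1's list, so position 1 = purple.

purple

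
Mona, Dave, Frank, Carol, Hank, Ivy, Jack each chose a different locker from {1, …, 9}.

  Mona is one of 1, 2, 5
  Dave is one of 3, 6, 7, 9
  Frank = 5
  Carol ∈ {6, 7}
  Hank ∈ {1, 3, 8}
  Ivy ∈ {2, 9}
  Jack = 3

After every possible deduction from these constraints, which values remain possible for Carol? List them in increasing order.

Frank's domain is down to {5}, so Frank = 5. Eliminate 5 elsewhere: Mona.
Jack must be 3 (only option left). Strike 3 from Dave, Hank.
No further eliminations apply; Carol can still be any of 6, 7.

6, 7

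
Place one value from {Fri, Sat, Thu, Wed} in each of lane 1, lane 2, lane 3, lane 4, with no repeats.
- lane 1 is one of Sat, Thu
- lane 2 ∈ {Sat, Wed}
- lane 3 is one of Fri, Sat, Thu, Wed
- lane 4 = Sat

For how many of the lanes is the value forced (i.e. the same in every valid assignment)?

4

lane 4's domain is down to {Sat}, so lane 4 = Sat. Remove Sat from lane 1, lane 2, lane 3.
lane 1 must be Thu (only option left). Remove Thu from lane 3.
That leaves lane 2 = Wed. Eliminate Wed elsewhere: lane 3.
lane 3 must be Fri (only option left).
Every lane is fixed: lane 1=Thu, lane 2=Wed, lane 3=Fri, lane 4=Sat. That makes 4.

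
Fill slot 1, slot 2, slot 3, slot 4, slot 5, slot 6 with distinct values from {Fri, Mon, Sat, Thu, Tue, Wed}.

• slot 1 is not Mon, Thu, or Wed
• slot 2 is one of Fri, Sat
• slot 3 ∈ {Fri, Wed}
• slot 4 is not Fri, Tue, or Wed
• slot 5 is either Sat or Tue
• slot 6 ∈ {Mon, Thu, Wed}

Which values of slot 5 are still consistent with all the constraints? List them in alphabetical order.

slot 1, slot 2, slot 5 between them cover only {Fri, Sat, Tue} — a naked triple. Remove those values from slot 3, slot 4.
slot 3's domain is down to {Wed}, so slot 3 = Wed. So slot 6 can't be Wed.
No further eliminations apply; slot 5 can still be any of Sat, Tue.

Sat, Tue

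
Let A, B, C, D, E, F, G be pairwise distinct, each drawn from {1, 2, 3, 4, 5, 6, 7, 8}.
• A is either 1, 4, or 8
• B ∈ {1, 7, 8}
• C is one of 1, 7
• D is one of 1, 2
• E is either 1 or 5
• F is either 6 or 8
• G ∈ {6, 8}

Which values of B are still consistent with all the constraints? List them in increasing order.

1, 7

Among the 7 variables, 2 fits only D (and all 7 values in {1, 2, 4, 5, 6, 7, 8} must be used), so D = 2.
The 6 still-open variables draw from only 6 values {1, 4, 5, 6, 7, 8}, so each is used; only A can be 4, hence A = 4.
The 5 still-open variables together cover exactly {1, 5, 6, 7, 8} — 5 values for 5 variables — and 5 appears only in E's list, so E = 5.
The 2 variables F and G are confined to {6, 8}, which locks those values in; drop them from B.
No further eliminations apply; B can still be any of 1, 7.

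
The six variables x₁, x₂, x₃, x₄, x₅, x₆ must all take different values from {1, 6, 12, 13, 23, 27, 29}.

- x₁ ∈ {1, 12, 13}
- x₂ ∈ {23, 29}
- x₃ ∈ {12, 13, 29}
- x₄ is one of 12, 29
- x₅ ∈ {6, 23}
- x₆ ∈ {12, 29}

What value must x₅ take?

6

Among the 6 variables, 1 fits only x₁ (and all 6 values in {1, 6, 12, 13, 23, 29} must be used), so x₁ = 1.
The 5 still-open variables draw from only 5 values {6, 12, 13, 23, 29}, so each is used; only x₅ can be 6, hence x₅ = 6.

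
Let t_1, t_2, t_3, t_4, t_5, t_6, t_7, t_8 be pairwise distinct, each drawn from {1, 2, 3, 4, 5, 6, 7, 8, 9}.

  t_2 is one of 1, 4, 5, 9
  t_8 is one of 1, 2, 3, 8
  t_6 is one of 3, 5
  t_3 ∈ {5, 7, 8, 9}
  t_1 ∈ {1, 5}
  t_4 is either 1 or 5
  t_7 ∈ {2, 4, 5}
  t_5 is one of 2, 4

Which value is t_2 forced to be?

The 8 variables together cover exactly {1, 2, 3, 4, 5, 7, 8, 9} — 8 values for 8 variables — and 7 appears only in t_3's list, so t_3 = 7.
The 7 still-open variables together cover exactly {1, 2, 3, 4, 5, 8, 9} — 7 values for 7 variables — and 8 appears only in t_8's list, so t_8 = 8.
Among the 6 still-open variables, 3 fits only t_6 (and all 6 values in {1, 2, 3, 4, 5, 9} must be used), so t_6 = 3.
The 5 still-open variables together cover exactly {1, 2, 4, 5, 9} — 5 values for 5 variables — and 9 appears only in t_2's list, so t_2 = 9.

9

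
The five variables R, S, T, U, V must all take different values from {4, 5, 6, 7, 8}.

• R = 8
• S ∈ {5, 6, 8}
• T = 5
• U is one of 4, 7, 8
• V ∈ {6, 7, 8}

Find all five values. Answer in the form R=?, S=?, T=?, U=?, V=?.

R=8, S=6, T=5, U=4, V=7

R has just one choice, so R = 8. Eliminate 8 elsewhere: S, U, V.
That leaves T = 5. Strike 5 from S.
S's domain is down to {6}, so S = 6. Remove 6 from V.
V must be 7 (only option left). So U can't be 7.
U has just one choice, so U = 4.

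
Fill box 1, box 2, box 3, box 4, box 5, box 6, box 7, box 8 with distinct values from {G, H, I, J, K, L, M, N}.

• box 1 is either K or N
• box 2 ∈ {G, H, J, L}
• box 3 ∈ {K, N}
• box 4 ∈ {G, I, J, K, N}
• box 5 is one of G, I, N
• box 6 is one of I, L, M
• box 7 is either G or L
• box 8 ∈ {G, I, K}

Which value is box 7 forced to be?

The 8 variables together cover exactly {G, H, I, J, K, L, M, N} — 8 values for 8 variables — and H appears only in box 2's list, so box 2 = H.
Among the 7 still-open variables, J fits only box 4 (and all 7 values in {G, I, J, K, L, M, N} must be used), so box 4 = J.
The 6 still-open variables together cover exactly {G, I, K, L, M, N} — 6 values for 6 variables — and M appears only in box 6's list, so box 6 = M.
The 5 still-open variables draw from only 5 values {G, I, K, L, N}, so each is used; only box 7 can be L, hence box 7 = L.

L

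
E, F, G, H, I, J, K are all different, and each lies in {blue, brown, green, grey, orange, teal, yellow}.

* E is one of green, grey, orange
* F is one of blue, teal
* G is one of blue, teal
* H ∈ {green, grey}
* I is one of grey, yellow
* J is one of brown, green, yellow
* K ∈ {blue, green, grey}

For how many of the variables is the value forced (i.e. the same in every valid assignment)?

Among the 7 variables, brown fits only J (and all 7 values in {blue, brown, green, grey, orange, teal, yellow} must be used), so J = brown.
Among the 6 still-open variables, orange fits only E (and all 6 values in {blue, green, grey, orange, teal, yellow} must be used), so E = orange.
The 5 still-open variables together cover exactly {blue, green, grey, teal, yellow} — 5 values for 5 variables — and yellow appears only in I's list, so I = yellow.
The 2 variables F and G are confined to {blue, teal}, which locks those values in; drop them from K.
Determined: E=orange, I=yellow, J=brown. The other variables each still have more than one consistent value. That makes 3.

3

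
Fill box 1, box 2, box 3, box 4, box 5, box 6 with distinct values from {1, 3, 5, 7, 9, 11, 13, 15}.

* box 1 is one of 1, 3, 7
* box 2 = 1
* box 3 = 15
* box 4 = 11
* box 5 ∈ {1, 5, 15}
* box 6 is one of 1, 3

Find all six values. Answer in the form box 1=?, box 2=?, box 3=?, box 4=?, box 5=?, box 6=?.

box 2's domain is down to {1}, so box 2 = 1. Eliminate 1 elsewhere: box 1, box 5, box 6.
box 3's domain is down to {15}, so box 3 = 15. Eliminate 15 elsewhere: box 5.
box 4's domain is down to {11}, so box 4 = 11.
box 5 must be 5 (only option left).
That leaves box 6 = 3. So box 1 can't be 3.
box 1 has just one choice, so box 1 = 7.

box 1=7, box 2=1, box 3=15, box 4=11, box 5=5, box 6=3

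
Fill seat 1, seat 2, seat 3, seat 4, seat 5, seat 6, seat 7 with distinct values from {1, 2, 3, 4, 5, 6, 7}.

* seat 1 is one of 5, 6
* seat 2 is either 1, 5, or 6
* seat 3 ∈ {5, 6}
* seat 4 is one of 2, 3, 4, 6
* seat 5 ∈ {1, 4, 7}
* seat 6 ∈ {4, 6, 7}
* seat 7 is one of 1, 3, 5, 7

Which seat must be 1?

seat 2

The 7 variables draw from only 7 values {1, 2, 3, 4, 5, 6, 7}, so each is used; only seat 4 can be 2, hence seat 4 = 2.
The 6 still-open variables draw from only 6 values {1, 3, 4, 5, 6, 7}, so each is used; only seat 7 can be 3, hence seat 7 = 3.
seat 1 and seat 3 share exactly the 2 values {5, 6}; by pigeonhole those values go to them, so strike 5, 6 from seat 2, seat 6.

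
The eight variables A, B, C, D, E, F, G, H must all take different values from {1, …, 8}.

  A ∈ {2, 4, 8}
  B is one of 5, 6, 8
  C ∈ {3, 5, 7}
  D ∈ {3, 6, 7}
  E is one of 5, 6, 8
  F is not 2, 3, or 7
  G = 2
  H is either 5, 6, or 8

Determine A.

G has just one choice, so G = 2. Eliminate 2 elsewhere: A.
The 7 still-open variables together cover exactly {1, 3, 4, 5, 6, 7, 8} — 7 values for 7 variables — and 1 appears only in F's list, so F = 1.
The 6 still-open variables draw from only 6 values {3, 4, 5, 6, 7, 8}, so each is used; only A can be 4, hence A = 4.

4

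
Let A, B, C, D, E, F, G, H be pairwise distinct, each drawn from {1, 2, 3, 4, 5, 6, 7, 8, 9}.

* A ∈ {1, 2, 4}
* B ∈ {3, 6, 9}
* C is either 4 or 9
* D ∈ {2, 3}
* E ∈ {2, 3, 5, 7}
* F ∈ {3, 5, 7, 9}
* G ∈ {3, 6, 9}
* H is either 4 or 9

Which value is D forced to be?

Among the 8 variables, 1 fits only A (and all 8 values in {1, 2, 3, 4, 5, 6, 7, 9} must be used), so A = 1.
C and H share exactly the 2 values {4, 9}; by pigeonhole those values go to them, so strike 4, 9 from B, F, G.
B and G between them cover only {3, 6} — a naked pair. Remove those values from D, E, F.
So D = 2.

2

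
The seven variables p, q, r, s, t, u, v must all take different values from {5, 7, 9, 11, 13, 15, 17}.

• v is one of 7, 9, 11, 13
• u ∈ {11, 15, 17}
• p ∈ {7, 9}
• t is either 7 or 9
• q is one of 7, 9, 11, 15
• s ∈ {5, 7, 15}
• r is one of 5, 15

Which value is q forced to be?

The 7 variables together cover exactly {5, 7, 9, 11, 13, 15, 17} — 7 values for 7 variables — and 13 appears only in v's list, so v = 13.
Among the 6 still-open variables, 17 fits only u (and all 6 values in {5, 7, 9, 11, 15, 17} must be used), so u = 17.
The 5 still-open variables draw from only 5 values {5, 7, 9, 11, 15}, so each is used; only q can be 11, hence q = 11.

11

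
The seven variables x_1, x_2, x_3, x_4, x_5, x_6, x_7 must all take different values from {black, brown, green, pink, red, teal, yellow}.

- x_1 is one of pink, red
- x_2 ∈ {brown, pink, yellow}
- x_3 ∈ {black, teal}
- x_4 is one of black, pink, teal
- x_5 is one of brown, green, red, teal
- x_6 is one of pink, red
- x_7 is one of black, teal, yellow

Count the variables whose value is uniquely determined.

Among the 7 variables, green fits only x_5 (and all 7 values in {black, brown, green, pink, red, teal, yellow} must be used), so x_5 = green.
The 6 still-open variables together cover exactly {black, brown, pink, red, teal, yellow} — 6 values for 6 variables — and brown appears only in x_2's list, so x_2 = brown.
The 5 still-open variables together cover exactly {black, pink, red, teal, yellow} — 5 values for 5 variables — and yellow appears only in x_7's list, so x_7 = yellow.
x_1 and x_6 between them cover only {pink, red} — a naked pair. Remove those values from x_4.
Determined: x_2=brown, x_5=green, x_7=yellow. The other variables each still have more than one consistent value. That makes 3.

3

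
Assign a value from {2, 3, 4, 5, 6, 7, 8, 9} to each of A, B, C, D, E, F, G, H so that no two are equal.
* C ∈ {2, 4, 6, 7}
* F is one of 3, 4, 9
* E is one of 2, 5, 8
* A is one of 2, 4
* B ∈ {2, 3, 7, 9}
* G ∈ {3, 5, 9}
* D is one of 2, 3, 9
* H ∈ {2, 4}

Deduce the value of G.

The 8 variables together cover exactly {2, 3, 4, 5, 6, 7, 8, 9} — 8 values for 8 variables — and 6 appears only in C's list, so C = 6.
Among the 7 still-open variables, 7 fits only B (and all 7 values in {2, 3, 4, 5, 7, 8, 9} must be used), so B = 7.
Among the 6 still-open variables, 8 fits only E (and all 6 values in {2, 3, 4, 5, 8, 9} must be used), so E = 8.
The 5 still-open variables together cover exactly {2, 3, 4, 5, 9} — 5 values for 5 variables — and 5 appears only in G's list, so G = 5.

5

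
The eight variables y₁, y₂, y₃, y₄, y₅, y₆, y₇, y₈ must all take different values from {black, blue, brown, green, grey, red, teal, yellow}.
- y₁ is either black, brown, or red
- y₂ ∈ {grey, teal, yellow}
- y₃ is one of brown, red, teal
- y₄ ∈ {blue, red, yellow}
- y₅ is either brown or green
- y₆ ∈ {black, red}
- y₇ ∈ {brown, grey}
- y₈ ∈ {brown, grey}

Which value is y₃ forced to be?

The 8 variables together cover exactly {black, blue, brown, green, grey, red, teal, yellow} — 8 values for 8 variables — and blue appears only in y₄'s list, so y₄ = blue.
Among the 7 still-open variables, green fits only y₅ (and all 7 values in {black, brown, green, grey, red, teal, yellow} must be used), so y₅ = green.
The 6 still-open variables together cover exactly {black, brown, grey, red, teal, yellow} — 6 values for 6 variables — and yellow appears only in y₂'s list, so y₂ = yellow.
The 5 still-open variables draw from only 5 values {black, brown, grey, red, teal}, so each is used; only y₃ can be teal, hence y₃ = teal.

teal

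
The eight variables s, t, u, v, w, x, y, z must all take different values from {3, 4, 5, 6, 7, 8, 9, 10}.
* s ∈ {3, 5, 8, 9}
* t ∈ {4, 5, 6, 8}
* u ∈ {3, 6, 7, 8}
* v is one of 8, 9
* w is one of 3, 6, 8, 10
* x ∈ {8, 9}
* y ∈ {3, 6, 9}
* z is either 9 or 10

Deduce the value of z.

10

Among the 8 variables, 4 fits only t (and all 8 values in {3, 4, 5, 6, 7, 8, 9, 10} must be used), so t = 4.
The 7 still-open variables together cover exactly {3, 5, 6, 7, 8, 9, 10} — 7 values for 7 variables — and 5 appears only in s's list, so s = 5.
The 6 still-open variables draw from only 6 values {3, 6, 7, 8, 9, 10}, so each is used; only u can be 7, hence u = 7.
v and x share exactly the 2 values {8, 9}; by pigeonhole those values go to them, so strike 8, 9 from w, y, z.
So z = 10.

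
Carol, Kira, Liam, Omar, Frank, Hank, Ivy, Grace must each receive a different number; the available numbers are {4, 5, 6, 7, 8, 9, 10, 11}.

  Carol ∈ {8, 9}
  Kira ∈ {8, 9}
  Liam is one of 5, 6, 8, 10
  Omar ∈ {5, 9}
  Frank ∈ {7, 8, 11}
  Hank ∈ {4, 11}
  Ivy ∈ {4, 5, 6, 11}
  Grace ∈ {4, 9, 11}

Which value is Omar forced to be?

Among the 8 variables, 7 fits only Frank (and all 8 values in {4, 5, 6, 7, 8, 9, 10, 11} must be used), so Frank = 7.
Among the 7 still-open variables, 10 fits only Liam (and all 7 values in {4, 5, 6, 8, 9, 10, 11} must be used), so Liam = 10.
The 6 still-open variables together cover exactly {4, 5, 6, 8, 9, 11} — 6 values for 6 variables — and 6 appears only in Ivy's list, so Ivy = 6.
The 5 still-open variables together cover exactly {4, 5, 8, 9, 11} — 5 values for 5 variables — and 5 appears only in Omar's list, so Omar = 5.

5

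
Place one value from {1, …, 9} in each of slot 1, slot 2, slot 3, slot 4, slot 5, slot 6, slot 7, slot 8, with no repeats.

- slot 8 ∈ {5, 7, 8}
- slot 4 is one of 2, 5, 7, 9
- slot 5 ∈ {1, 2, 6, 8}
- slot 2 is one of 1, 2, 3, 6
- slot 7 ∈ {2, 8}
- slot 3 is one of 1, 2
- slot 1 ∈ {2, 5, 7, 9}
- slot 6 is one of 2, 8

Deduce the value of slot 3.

1

The 8 variables together cover exactly {1, 2, 3, 5, 6, 7, 8, 9} — 8 values for 8 variables — and 3 appears only in slot 2's list, so slot 2 = 3.
The 7 still-open variables draw from only 7 values {1, 2, 5, 6, 7, 8, 9}, so each is used; only slot 5 can be 6, hence slot 5 = 6.
The 6 still-open variables draw from only 6 values {1, 2, 5, 7, 8, 9}, so each is used; only slot 3 can be 1, hence slot 3 = 1.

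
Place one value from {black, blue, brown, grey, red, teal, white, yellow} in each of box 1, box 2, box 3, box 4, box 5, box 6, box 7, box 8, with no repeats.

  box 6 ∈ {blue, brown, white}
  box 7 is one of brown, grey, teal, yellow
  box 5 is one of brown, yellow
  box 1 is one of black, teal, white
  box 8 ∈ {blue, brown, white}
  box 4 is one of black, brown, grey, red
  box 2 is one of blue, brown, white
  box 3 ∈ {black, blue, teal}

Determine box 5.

Among the 8 variables, red fits only box 4 (and all 8 values in {black, blue, brown, grey, red, teal, white, yellow} must be used), so box 4 = red.
The 7 still-open variables together cover exactly {black, blue, brown, grey, teal, white, yellow} — 7 values for 7 variables — and grey appears only in box 7's list, so box 7 = grey.
Among the 6 still-open variables, yellow fits only box 5 (and all 6 values in {black, blue, brown, teal, white, yellow} must be used), so box 5 = yellow.

yellow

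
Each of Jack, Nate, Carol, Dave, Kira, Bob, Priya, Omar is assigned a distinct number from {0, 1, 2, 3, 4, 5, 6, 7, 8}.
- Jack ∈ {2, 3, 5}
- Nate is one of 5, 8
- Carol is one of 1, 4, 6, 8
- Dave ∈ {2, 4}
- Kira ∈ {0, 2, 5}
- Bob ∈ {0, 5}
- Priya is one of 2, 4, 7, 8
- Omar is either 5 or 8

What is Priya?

The 2 variables Nate and Omar are confined to {5, 8}, which locks those values in; drop them from Jack, Carol, Kira, Bob, Priya.
That leaves Bob = 0. Strike 0 from Kira.
Kira must be 2 (only option left). So Jack, Dave, Priya can't be 2.
Jack has just one choice, so Jack = 3.
Dave must be 4 (only option left). Remove 4 from Carol, Priya.
So Priya = 7.

7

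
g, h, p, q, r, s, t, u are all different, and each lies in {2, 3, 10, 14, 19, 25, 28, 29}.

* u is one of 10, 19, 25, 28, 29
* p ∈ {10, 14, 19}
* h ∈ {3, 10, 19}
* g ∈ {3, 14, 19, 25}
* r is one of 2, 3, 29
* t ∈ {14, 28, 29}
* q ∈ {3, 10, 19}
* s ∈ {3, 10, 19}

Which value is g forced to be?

The 8 variables draw from only 8 values {2, 3, 10, 14, 19, 25, 28, 29}, so each is used; only r can be 2, hence r = 2.
h, q, s between them cover only {3, 10, 19} — a naked triple. Remove those values from g, p, u.
That leaves p = 14. Strike 14 from g, t.
So g = 25.

25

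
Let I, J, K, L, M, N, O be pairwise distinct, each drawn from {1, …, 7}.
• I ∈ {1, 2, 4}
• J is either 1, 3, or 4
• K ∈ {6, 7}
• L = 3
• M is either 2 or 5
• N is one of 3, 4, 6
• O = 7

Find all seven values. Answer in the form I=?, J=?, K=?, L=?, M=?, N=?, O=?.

I=2, J=1, K=6, L=3, M=5, N=4, O=7

L's domain is down to {3}, so L = 3. Remove 3 from J, N.
O's domain is down to {7}, so O = 7. So K can't be 7.
K must be 6 (only option left). Strike 6 from N.
N's domain is down to {4}, so N = 4. Strike 4 from I, J.
J has just one choice, so J = 1. So I can't be 1.
That leaves I = 2. Eliminate 2 elsewhere: M.
That leaves M = 5.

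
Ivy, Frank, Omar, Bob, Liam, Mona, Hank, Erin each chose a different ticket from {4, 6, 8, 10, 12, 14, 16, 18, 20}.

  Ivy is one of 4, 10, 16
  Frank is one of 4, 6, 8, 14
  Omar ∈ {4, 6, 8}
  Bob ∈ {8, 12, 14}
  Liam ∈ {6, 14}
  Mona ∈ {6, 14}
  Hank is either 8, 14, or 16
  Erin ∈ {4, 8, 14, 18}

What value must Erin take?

Among the 8 variables, 10 fits only Ivy (and all 8 values in {4, 6, 8, 10, 12, 14, 16, 18} must be used), so Ivy = 10.
The 7 still-open variables together cover exactly {4, 6, 8, 12, 14, 16, 18} — 7 values for 7 variables — and 12 appears only in Bob's list, so Bob = 12.
The 6 still-open variables draw from only 6 values {4, 6, 8, 14, 16, 18}, so each is used; only Hank can be 16, hence Hank = 16.
Among the 5 still-open variables, 18 fits only Erin (and all 5 values in {4, 6, 8, 14, 18} must be used), so Erin = 18.

18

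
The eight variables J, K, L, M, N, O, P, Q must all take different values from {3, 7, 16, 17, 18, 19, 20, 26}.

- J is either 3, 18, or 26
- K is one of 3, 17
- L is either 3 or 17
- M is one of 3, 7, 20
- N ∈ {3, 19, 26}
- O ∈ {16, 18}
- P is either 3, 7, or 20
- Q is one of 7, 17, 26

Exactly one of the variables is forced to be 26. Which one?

Q

Among the 8 variables, 16 fits only O (and all 8 values in {3, 7, 16, 17, 18, 19, 20, 26} must be used), so O = 16.
The 7 still-open variables draw from only 7 values {3, 7, 17, 18, 19, 20, 26}, so each is used; only J can be 18, hence J = 18.
The 6 still-open variables draw from only 6 values {3, 7, 17, 19, 20, 26}, so each is used; only N can be 19, hence N = 19.
Among the 5 still-open variables, 26 fits only Q (and all 5 values in {3, 7, 17, 20, 26} must be used), so Q = 26.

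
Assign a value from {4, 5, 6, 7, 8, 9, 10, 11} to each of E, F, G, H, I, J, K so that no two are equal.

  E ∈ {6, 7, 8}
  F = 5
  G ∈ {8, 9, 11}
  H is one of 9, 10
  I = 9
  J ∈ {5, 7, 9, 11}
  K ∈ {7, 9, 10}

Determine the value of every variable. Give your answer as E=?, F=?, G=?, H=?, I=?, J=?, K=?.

F has just one choice, so F = 5. Strike 5 from J.
I must be 9 (only option left). Eliminate 9 elsewhere: G, H, J, K.
H has just one choice, so H = 10. So K can't be 10.
That leaves K = 7. Remove 7 from E, J.
J's domain is down to {11}, so J = 11. Strike 11 from G.
G has just one choice, so G = 8. Eliminate 8 elsewhere: E.
E has just one choice, so E = 6.

E=6, F=5, G=8, H=10, I=9, J=11, K=7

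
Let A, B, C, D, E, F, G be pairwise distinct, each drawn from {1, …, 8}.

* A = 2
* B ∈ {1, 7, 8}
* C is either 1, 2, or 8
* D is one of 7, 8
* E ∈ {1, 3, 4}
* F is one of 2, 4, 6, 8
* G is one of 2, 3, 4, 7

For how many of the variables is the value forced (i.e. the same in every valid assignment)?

2

A has just one choice, so A = 2. Remove 2 from C, F, G.
The 6 still-open variables draw from only 6 values {1, 3, 4, 6, 7, 8}, so each is used; only F can be 6, hence F = 6.
The 3 variables B, C, D are confined to {1, 7, 8}, which locks those values in; drop them from E, G.
Determined: A=2, F=6. The other variables each still have more than one consistent value. That makes 2.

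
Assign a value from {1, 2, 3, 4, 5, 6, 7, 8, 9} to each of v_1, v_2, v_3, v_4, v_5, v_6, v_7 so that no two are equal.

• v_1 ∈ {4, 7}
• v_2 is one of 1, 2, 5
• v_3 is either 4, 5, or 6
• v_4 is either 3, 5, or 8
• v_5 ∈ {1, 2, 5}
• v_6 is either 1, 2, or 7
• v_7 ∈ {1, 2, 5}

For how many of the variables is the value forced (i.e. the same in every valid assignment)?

The 3 variables v_2, v_5, v_7 are confined to {1, 2, 5}, which locks those values in; drop them from v_3, v_4, v_6.
v_6 has just one choice, so v_6 = 7. Strike 7 from v_1.
v_1 has just one choice, so v_1 = 4. Remove 4 from v_3.
v_3 has just one choice, so v_3 = 6.
Determined: v_1=4, v_3=6, v_6=7. The other variables each still have more than one consistent value. That makes 3.

3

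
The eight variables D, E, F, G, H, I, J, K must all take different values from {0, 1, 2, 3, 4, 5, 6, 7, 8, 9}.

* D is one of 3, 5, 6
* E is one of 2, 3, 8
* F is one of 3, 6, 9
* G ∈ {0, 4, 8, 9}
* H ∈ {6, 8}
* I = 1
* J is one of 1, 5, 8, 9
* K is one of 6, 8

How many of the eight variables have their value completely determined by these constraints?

2

I has just one choice, so I = 1. So J can't be 1.
H and K share exactly the 2 values {6, 8}; by pigeonhole those values go to them, so strike 6, 8 from D, E, F, G, J.
D, F, J share exactly the 3 values {3, 5, 9}; by pigeonhole those values go to them, so strike 3, 5, 9 from E, G.
That leaves E = 2.
Determined: E=2, I=1. The other variables each still have more than one consistent value. That makes 2.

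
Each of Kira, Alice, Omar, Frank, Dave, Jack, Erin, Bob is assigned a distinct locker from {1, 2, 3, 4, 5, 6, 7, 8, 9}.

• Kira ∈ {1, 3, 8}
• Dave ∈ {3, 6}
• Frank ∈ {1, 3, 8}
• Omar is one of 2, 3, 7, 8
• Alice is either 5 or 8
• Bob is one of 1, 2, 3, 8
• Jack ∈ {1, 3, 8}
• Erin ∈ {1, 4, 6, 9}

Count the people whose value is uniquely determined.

Kira, Frank, Jack share exactly the 3 values {1, 3, 8}; by pigeonhole those values go to them, so strike 1, 3, 8 from Alice, Omar, Dave, Erin, Bob.
Alice's domain is down to {5}, so Alice = 5.
Dave has just one choice, so Dave = 6. Strike 6 from Erin.
Bob's domain is down to {2}, so Bob = 2. So Omar can't be 2.
Omar's domain is down to {7}, so Omar = 7.
Determined: Alice=5, Omar=7, Dave=6, Bob=2. The other people each still have more than one consistent value. That makes 4.

4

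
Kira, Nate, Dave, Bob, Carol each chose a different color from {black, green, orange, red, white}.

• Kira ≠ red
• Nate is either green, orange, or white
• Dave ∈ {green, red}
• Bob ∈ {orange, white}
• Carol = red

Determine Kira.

Carol's domain is down to {red}, so Carol = red. Remove red from Dave.
Dave must be green (only option left). Remove green from Kira, Nate.
The 3 still-open variables draw from only 3 values {black, orange, white}, so each is used; only Kira can be black, hence Kira = black.

black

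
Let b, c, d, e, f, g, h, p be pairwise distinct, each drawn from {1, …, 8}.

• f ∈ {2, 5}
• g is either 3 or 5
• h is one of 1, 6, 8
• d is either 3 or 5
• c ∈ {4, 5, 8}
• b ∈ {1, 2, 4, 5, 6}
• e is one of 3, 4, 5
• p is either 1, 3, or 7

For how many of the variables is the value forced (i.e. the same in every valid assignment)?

4

Among the 8 variables, 7 fits only p (and all 8 values in {1, 2, 3, 4, 5, 6, 7, 8} must be used), so p = 7.
The 2 variables d and g are confined to {3, 5}, which locks those values in; drop them from b, c, e, f.
That leaves e = 4. Remove 4 from b, c.
f has just one choice, so f = 2. Remove 2 from b.
c must be 8 (only option left). Strike 8 from h.
Determined: c=8, e=4, f=2, p=7. The other variables each still have more than one consistent value. That makes 4.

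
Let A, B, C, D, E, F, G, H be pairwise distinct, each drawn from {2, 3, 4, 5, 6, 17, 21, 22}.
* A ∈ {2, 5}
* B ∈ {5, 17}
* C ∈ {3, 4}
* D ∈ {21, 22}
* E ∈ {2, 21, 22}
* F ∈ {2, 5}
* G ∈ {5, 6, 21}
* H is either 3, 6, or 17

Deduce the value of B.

17

Among the 8 variables, 4 fits only C (and all 8 values in {2, 3, 4, 5, 6, 17, 21, 22} must be used), so C = 4.
Among the 7 still-open variables, 3 fits only H (and all 7 values in {2, 3, 5, 6, 17, 21, 22} must be used), so H = 3.
The 6 still-open variables together cover exactly {2, 5, 6, 17, 21, 22} — 6 values for 6 variables — and 6 appears only in G's list, so G = 6.
The 5 still-open variables together cover exactly {2, 5, 17, 21, 22} — 5 values for 5 variables — and 17 appears only in B's list, so B = 17.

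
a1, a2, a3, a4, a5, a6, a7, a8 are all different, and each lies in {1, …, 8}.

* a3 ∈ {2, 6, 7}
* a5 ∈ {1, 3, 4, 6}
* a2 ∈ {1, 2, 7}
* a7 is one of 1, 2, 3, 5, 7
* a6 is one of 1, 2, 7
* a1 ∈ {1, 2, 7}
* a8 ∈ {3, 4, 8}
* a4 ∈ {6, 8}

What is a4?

8

The 8 variables draw from only 8 values {1, 2, 3, 4, 5, 6, 7, 8}, so each is used; only a7 can be 5, hence a7 = 5.
The 3 variables a1, a2, a6 are confined to {1, 2, 7}, which locks those values in; drop them from a3, a5.
a3 must be 6 (only option left). Strike 6 from a4, a5.
So a4 = 8.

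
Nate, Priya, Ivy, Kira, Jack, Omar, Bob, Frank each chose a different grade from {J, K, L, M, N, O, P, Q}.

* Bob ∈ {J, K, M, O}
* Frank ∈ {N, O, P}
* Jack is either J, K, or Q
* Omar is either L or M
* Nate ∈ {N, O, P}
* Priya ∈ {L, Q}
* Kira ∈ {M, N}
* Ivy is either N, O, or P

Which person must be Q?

Nate, Ivy, Frank between them cover only {N, O, P} — a naked triple. Remove those values from Kira, Bob.
Kira has just one choice, so Kira = M. Remove M from Omar, Bob.
Omar must be L (only option left). Strike L from Priya.
So Q goes to Priya.

Priya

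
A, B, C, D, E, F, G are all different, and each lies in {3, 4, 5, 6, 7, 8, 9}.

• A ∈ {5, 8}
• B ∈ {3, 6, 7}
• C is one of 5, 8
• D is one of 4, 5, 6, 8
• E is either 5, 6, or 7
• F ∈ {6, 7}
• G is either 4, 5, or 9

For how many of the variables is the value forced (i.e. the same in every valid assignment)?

3

The 7 variables draw from only 7 values {3, 4, 5, 6, 7, 8, 9}, so each is used; only B can be 3, hence B = 3.
Among the 6 still-open variables, 9 fits only G (and all 6 values in {4, 5, 6, 7, 8, 9} must be used), so G = 9.
The 5 still-open variables together cover exactly {4, 5, 6, 7, 8} — 5 values for 5 variables — and 4 appears only in D's list, so D = 4.
A and C share exactly the 2 values {5, 8}; by pigeonhole those values go to them, so strike 5, 8 from E.
Determined: B=3, D=4, G=9. The other variables each still have more than one consistent value. That makes 3.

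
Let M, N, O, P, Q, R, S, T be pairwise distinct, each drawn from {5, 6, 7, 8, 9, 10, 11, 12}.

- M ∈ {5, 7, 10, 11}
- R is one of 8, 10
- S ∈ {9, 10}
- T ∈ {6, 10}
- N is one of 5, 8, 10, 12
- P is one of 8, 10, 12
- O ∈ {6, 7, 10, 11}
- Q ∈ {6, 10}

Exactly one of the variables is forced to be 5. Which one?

Among the 8 variables, 9 fits only S (and all 8 values in {5, 6, 7, 8, 9, 10, 11, 12} must be used), so S = 9.
The 2 variables Q and T are confined to {6, 10}, which locks those values in; drop them from M, N, O, P, R.
R's domain is down to {8}, so R = 8. Remove 8 from N, P.
P must be 12 (only option left). Strike 12 from N.
So 5 goes to N.

N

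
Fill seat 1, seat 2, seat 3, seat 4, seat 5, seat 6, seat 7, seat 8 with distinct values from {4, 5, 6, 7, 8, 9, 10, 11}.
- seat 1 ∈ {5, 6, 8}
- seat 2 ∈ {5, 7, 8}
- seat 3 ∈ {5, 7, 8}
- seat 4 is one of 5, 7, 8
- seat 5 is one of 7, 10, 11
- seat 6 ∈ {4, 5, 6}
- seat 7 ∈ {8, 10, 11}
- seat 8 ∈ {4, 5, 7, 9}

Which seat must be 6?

seat 1

The 8 variables together cover exactly {4, 5, 6, 7, 8, 9, 10, 11} — 8 values for 8 variables — and 9 appears only in seat 8's list, so seat 8 = 9.
The 7 still-open variables draw from only 7 values {4, 5, 6, 7, 8, 10, 11}, so each is used; only seat 6 can be 4, hence seat 6 = 4.
Among the 6 still-open variables, 6 fits only seat 1 (and all 6 values in {5, 6, 7, 8, 10, 11} must be used), so seat 1 = 6.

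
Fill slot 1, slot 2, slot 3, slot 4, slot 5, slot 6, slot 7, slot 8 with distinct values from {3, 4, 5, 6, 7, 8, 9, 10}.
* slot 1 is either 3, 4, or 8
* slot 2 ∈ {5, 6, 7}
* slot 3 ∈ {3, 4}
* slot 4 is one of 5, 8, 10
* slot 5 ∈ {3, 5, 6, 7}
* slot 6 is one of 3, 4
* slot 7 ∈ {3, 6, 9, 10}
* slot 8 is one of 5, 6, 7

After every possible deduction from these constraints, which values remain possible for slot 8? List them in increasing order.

5, 6, 7

Among the 8 variables, 9 fits only slot 7 (and all 8 values in {3, 4, 5, 6, 7, 8, 9, 10} must be used), so slot 7 = 9.
Among the 7 still-open variables, 10 fits only slot 4 (and all 7 values in {3, 4, 5, 6, 7, 8, 10} must be used), so slot 4 = 10.
The 6 still-open variables draw from only 6 values {3, 4, 5, 6, 7, 8}, so each is used; only slot 1 can be 8, hence slot 1 = 8.
The 2 variables slot 3 and slot 6 are confined to {3, 4}, which locks those values in; drop them from slot 5.
No further eliminations apply; slot 8 can still be any of 5, 6, 7.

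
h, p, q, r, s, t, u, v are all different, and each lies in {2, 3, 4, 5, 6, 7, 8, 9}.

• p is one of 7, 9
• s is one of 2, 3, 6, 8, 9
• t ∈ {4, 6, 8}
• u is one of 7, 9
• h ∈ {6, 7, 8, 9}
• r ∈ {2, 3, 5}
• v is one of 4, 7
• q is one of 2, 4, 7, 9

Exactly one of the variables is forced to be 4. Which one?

The 8 variables together cover exactly {2, 3, 4, 5, 6, 7, 8, 9} — 8 values for 8 variables — and 5 appears only in r's list, so r = 5.
The 7 still-open variables together cover exactly {2, 3, 4, 6, 7, 8, 9} — 7 values for 7 variables — and 3 appears only in s's list, so s = 3.
Among the 6 still-open variables, 2 fits only q (and all 6 values in {2, 4, 6, 7, 8, 9} must be used), so q = 2.
p and u between them cover only {7, 9} — a naked pair. Remove those values from h, v.
So 4 goes to v.

v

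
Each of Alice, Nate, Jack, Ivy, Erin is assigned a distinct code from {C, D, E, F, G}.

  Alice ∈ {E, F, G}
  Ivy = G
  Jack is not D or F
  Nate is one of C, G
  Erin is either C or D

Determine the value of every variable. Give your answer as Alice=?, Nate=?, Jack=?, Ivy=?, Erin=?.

Ivy must be G (only option left). Eliminate G elsewhere: Alice, Nate, Jack.
Nate's domain is down to {C}, so Nate = C. Remove C from Jack, Erin.
Jack's domain is down to {E}, so Jack = E. Remove E from Alice.
Erin's domain is down to {D}, so Erin = D.
That leaves Alice = F.

Alice=F, Nate=C, Jack=E, Ivy=G, Erin=D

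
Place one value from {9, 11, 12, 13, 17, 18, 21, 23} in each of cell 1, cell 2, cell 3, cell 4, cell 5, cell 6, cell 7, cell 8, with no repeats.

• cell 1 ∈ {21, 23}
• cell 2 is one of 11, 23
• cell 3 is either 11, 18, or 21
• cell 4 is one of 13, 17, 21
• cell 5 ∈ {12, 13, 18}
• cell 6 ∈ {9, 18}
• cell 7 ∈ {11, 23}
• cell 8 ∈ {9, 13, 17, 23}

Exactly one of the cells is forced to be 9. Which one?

cell 6

The 8 variables together cover exactly {9, 11, 12, 13, 17, 18, 21, 23} — 8 values for 8 variables — and 12 appears only in cell 5's list, so cell 5 = 12.
cell 2 and cell 7 share exactly the 2 values {11, 23}; by pigeonhole those values go to them, so strike 11, 23 from cell 1, cell 3, cell 8.
cell 1's domain is down to {21}, so cell 1 = 21. So cell 3, cell 4 can't be 21.
That leaves cell 3 = 18. Eliminate 18 elsewhere: cell 6.
So 9 goes to cell 6.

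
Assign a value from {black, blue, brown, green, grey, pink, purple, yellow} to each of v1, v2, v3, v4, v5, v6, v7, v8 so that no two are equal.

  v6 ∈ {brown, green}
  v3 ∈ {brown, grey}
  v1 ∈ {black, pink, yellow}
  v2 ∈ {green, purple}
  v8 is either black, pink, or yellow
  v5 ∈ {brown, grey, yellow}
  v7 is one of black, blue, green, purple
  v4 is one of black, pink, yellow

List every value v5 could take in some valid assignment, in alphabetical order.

brown, grey

Among the 8 variables, blue fits only v7 (and all 8 values in {black, blue, brown, green, grey, pink, purple, yellow} must be used), so v7 = blue.
Among the 7 still-open variables, purple fits only v2 (and all 7 values in {black, brown, green, grey, pink, purple, yellow} must be used), so v2 = purple.
The 6 still-open variables together cover exactly {black, brown, green, grey, pink, yellow} — 6 values for 6 variables — and green appears only in v6's list, so v6 = green.
The 3 variables v1, v4, v8 are confined to {black, pink, yellow}, which locks those values in; drop them from v5.
No further eliminations apply; v5 can still be any of brown, grey.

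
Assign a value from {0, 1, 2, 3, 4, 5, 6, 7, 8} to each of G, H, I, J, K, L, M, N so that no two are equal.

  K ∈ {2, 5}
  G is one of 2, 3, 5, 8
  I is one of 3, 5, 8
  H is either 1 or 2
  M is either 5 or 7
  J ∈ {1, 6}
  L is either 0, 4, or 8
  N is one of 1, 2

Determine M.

The 2 variables H and N are confined to {1, 2}, which locks those values in; drop them from G, J, K.
J's domain is down to {6}, so J = 6.
K's domain is down to {5}, so K = 5. Eliminate 5 elsewhere: G, I, M.
So M = 7.

7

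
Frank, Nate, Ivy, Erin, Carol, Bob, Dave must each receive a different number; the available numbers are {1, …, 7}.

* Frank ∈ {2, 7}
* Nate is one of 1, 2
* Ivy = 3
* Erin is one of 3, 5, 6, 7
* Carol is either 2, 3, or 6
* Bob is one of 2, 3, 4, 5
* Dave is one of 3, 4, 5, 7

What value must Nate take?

Ivy's domain is down to {3}, so Ivy = 3. Strike 3 from Erin, Carol, Bob, Dave.
Among the 6 still-open variables, 1 fits only Nate (and all 6 values in {1, 2, 4, 5, 6, 7} must be used), so Nate = 1.

1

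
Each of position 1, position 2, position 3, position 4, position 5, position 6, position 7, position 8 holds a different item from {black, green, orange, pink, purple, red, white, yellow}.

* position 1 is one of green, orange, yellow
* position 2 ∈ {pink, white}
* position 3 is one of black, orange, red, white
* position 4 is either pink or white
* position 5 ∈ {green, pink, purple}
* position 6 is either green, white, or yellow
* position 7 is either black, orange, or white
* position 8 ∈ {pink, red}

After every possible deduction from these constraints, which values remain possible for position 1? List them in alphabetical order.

The 8 variables together cover exactly {black, green, orange, pink, purple, red, white, yellow} — 8 values for 8 variables — and purple appears only in position 5's list, so position 5 = purple.
position 2 and position 4 share exactly the 2 values {pink, white}; by pigeonhole those values go to them, so strike pink, white from position 3, position 6, position 7, position 8.
position 8 has just one choice, so position 8 = red. Eliminate red elsewhere: position 3.
position 3 and position 7 between them cover only {black, orange} — a naked pair. Remove those values from position 1.
No further eliminations apply; position 1 can still be any of green, yellow.

green, yellow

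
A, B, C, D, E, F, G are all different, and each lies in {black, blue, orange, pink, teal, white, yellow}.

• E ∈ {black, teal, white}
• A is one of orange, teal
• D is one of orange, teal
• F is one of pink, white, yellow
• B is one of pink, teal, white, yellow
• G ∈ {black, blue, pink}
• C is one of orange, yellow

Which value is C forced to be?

The 7 variables draw from only 7 values {black, blue, orange, pink, teal, white, yellow}, so each is used; only G can be blue, hence G = blue.
The 6 still-open variables draw from only 6 values {black, orange, pink, teal, white, yellow}, so each is used; only E can be black, hence E = black.
A and D share exactly the 2 values {orange, teal}; by pigeonhole those values go to them, so strike orange, teal from B, C.
So C = yellow.

yellow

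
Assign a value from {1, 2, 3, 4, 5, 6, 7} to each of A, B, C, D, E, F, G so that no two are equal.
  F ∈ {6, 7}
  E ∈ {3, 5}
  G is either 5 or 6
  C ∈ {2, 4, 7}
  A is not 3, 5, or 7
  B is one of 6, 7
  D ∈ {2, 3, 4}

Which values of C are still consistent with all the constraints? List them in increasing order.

2, 4

The 7 variables draw from only 7 values {1, 2, 3, 4, 5, 6, 7}, so each is used; only A can be 1, hence A = 1.
B and F share exactly the 2 values {6, 7}; by pigeonhole those values go to them, so strike 6, 7 from C, G.
G's domain is down to {5}, so G = 5. Remove 5 from E.
E must be 3 (only option left). So D can't be 3.
No further eliminations apply; C can still be any of 2, 4.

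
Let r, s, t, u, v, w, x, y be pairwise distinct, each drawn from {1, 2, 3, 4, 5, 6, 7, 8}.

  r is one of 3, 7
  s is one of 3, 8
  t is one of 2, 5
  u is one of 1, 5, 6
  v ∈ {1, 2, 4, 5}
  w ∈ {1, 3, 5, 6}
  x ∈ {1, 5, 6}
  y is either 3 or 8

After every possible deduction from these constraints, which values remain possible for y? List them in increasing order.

The 8 variables together cover exactly {1, 2, 3, 4, 5, 6, 7, 8} — 8 values for 8 variables — and 4 appears only in v's list, so v = 4.
The 7 still-open variables draw from only 7 values {1, 2, 3, 5, 6, 7, 8}, so each is used; only t can be 2, hence t = 2.
The 6 still-open variables draw from only 6 values {1, 3, 5, 6, 7, 8}, so each is used; only r can be 7, hence r = 7.
s and y share exactly the 2 values {3, 8}; by pigeonhole those values go to them, so strike 3, 8 from w.
No further eliminations apply; y can still be any of 3, 8.

3, 8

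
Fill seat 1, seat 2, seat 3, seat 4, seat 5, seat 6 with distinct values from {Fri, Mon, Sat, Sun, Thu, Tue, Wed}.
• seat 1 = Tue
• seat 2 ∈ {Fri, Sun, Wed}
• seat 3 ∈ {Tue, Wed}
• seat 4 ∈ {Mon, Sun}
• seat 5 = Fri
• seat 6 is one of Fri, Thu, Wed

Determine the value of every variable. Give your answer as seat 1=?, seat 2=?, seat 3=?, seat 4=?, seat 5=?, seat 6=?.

seat 1's domain is down to {Tue}, so seat 1 = Tue. Remove Tue from seat 3.
That leaves seat 3 = Wed. Remove Wed from seat 2, seat 6.
That leaves seat 5 = Fri. Strike Fri from seat 2, seat 6.
seat 6 has just one choice, so seat 6 = Thu.
That leaves seat 2 = Sun. Remove Sun from seat 4.
seat 4 must be Mon (only option left).

seat 1=Tue, seat 2=Sun, seat 3=Wed, seat 4=Mon, seat 5=Fri, seat 6=Thu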